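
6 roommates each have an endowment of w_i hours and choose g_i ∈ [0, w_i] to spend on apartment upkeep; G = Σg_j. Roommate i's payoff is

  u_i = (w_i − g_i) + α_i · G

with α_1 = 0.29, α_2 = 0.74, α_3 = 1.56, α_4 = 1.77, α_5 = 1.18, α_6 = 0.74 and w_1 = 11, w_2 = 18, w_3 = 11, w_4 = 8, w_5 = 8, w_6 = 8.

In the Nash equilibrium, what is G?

∂u_i/∂g_i = α_i − 1, so roommate i contributes w_i if α_i > 1, else 0.
α_i > 1 for i ∈ {3, 4, 5}; NE contributions (0, 0, 11, 8, 8, 0), G = 27.

27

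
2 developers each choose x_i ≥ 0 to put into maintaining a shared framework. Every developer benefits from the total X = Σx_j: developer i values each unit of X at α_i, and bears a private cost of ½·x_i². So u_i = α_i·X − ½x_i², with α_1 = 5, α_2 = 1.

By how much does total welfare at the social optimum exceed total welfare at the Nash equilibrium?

13

Developer i's FOC: ∂u_i/∂x_i = α_i − x_i = 0, so x_i* = α_i.
NE contributions = (5, 1); X = 6.
W^NE = (Σα)·X − ½Σα_i² = 6² − ½·26 = 23.
Planner sets x_i = Σα_j = 6 for every i, so X^SO = 2·6 = 12.
W^SO = (Σα)·X^SO − ½·2·(Σα)² = (2/2)·6² = 36.
Deadweight loss = W^SO − W^NE = 13.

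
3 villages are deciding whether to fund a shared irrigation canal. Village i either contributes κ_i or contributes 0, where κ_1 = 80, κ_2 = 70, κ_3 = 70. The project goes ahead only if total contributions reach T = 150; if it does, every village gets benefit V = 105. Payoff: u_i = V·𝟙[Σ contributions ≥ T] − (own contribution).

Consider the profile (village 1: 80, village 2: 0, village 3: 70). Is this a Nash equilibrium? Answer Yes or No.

Yes

Total = 150 ≥ 150: provided.
Village 1 (pledges 80, payoff 25): dropping to 0 → total 70, payoff 0. No gain.
Village 2 (pledges 0, payoff 105): pledging 70 → total 220, payoff 35. No gain.
Village 3 (pledges 70, payoff 35): dropping to 0 → total 80, payoff 0. No gain.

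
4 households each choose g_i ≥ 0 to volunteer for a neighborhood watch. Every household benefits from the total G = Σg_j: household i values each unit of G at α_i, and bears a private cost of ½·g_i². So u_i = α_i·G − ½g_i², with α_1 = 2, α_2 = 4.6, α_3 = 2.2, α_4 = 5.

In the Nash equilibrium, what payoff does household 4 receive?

Household i's FOC: ∂u_i/∂g_i = α_i − g_i = 0, so g_i* = α_i.
NE contributions = (2, 4.6, 2.2, 5); G = 13.8.
u_4 = α_4·G − ½·(g_4)² = 5·13.8 − ½·5² = 56.5.

56.5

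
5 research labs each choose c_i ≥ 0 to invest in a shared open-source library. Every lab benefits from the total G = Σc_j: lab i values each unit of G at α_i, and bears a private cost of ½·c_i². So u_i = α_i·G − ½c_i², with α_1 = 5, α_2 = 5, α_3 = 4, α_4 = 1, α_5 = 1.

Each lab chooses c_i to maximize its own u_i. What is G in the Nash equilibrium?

Lab i's FOC: ∂u_i/∂c_i = α_i − c_i = 0, so c_i* = α_i.
NE contributions = (5, 5, 4, 1, 1); G = 16.

16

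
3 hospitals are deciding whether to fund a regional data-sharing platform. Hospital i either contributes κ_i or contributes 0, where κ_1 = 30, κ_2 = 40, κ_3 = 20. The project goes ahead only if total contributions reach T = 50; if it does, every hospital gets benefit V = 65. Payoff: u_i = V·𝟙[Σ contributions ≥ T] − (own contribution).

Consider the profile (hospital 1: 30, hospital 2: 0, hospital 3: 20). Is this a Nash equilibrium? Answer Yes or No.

Yes

Total = 50 ≥ 50: provided.
Hospital 1 (pledges 30, payoff 35): dropping to 0 → total 20, payoff 0. No gain.
Hospital 2 (pledges 0, payoff 65): pledging 40 → total 90, payoff 25. No gain.
Hospital 3 (pledges 20, payoff 45): dropping to 0 → total 30, payoff 0. No gain.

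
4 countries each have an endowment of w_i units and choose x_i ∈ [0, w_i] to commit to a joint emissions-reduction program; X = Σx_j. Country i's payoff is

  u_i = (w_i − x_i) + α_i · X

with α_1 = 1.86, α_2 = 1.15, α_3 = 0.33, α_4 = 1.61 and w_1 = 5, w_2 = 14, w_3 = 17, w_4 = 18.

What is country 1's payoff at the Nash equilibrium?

68.82

∂u_i/∂x_i = α_i − 1, so country i contributes w_i if α_i > 1, else 0.
α_i > 1 for i ∈ {1, 2, 4}; NE contributions (5, 14, 0, 18), X = 37.
u_1 = (5 − 5) + 1.86·37 = 68.82.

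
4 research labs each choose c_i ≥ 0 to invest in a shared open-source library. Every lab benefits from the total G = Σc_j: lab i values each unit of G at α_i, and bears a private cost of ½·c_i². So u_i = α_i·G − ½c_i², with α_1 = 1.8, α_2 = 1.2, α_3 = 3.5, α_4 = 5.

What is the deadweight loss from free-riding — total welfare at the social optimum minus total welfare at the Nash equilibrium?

153.215

Lab i's FOC: ∂u_i/∂c_i = α_i − c_i = 0, so c_i* = α_i.
NE contributions = (1.8, 1.2, 3.5, 5); G = 11.5.
W^NE = (Σα)·G − ½Σα_i² = 11.5² − ½·41.93 = 111.285.
Planner sets c_i = Σα_j = 11.5 for every i, so G^SO = 4·11.5 = 46.
W^SO = (Σα)·G^SO − ½·4·(Σα)² = (4/2)·11.5² = 264.5.
Deadweight loss = W^SO − W^NE = 153.215.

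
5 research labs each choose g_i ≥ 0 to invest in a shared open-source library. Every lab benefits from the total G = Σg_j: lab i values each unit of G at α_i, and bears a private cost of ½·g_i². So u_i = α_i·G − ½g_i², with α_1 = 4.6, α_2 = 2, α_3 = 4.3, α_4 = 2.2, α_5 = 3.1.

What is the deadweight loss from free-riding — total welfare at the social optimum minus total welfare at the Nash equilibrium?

Lab i's FOC: ∂u_i/∂g_i = α_i − g_i = 0, so g_i* = α_i.
NE contributions = (4.6, 2, 4.3, 2.2, 3.1); G = 16.2.
W^NE = (Σα)·G − ½Σα_i² = 16.2² − ½·58.1 = 233.39.
Planner sets g_i = Σα_j = 16.2 for every i, so G^SO = 5·16.2 = 81.
W^SO = (Σα)·G^SO − ½·5·(Σα)² = (5/2)·16.2² = 656.1.
Deadweight loss = W^SO − W^NE = 422.71.

422.71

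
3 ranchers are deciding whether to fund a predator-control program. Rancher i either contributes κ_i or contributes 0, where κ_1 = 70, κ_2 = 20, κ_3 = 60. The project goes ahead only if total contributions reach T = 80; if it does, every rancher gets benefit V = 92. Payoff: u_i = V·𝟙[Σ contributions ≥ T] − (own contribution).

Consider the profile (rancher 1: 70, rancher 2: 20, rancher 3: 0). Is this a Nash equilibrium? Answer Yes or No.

Total = 90 ≥ 80: provided.
Rancher 1 (pledges 70, payoff 22): dropping to 0 → total 20, payoff 0. No gain.
Rancher 2 (pledges 20, payoff 72): dropping to 0 → total 70, payoff 0. No gain.
Rancher 3 (pledges 0, payoff 92): pledging 60 → total 150, payoff 32. No gain.

Yes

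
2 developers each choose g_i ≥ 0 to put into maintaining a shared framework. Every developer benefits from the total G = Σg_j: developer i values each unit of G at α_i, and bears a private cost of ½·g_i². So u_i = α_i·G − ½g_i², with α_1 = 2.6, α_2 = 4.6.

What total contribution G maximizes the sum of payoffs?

14.4

Planner FOC: ∂(Σu_j)/∂g_i = (Σα_j) − g_i = 0, so g_i^SO = Σα_j = 7.2 for every i; G^SO = 14.4.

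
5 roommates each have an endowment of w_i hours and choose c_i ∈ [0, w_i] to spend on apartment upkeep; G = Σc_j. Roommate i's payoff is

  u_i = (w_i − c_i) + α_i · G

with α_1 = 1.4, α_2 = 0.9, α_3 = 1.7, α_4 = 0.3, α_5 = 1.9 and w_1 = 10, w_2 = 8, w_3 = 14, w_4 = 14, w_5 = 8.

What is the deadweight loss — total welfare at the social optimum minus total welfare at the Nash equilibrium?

114.4

∂u_i/∂c_i = α_i − 1, so roommate i contributes w_i if α_i > 1, else 0.
α_i > 1 for i ∈ {1, 3, 5}; NE contributions (10, 0, 14, 0, 8), G = 32.
W^NE = Σw_i − G^NE + (Σα_i)·G^NE = 54 + 5.2·32 = 220.4.
Planner: ∂(Σu_j)/∂c_i = Σα_j − 1 = 5.2 > 0, so everyone contributes w_i; G^SO = 54, W^SO = 54 + 5.2·54 = 334.8.
Deadweight loss = 114.4.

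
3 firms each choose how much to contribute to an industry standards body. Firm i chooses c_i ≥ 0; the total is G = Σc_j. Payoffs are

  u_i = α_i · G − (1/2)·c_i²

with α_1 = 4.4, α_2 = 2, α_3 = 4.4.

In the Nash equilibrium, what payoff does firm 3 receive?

37.84

Firm i's FOC: ∂u_i/∂c_i = α_i − c_i = 0, so c_i* = α_i.
NE contributions = (4.4, 2, 4.4); G = 10.8.
u_3 = α_3·G − ½·(c_3)² = 4.4·10.8 − ½·4.4² = 37.84.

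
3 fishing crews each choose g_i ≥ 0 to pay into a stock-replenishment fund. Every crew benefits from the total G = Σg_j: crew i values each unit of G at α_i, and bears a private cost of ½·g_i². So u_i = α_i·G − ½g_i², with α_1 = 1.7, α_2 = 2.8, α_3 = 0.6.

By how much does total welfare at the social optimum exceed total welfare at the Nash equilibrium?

Crew i's FOC: ∂u_i/∂g_i = α_i − g_i = 0, so g_i* = α_i.
NE contributions = (1.7, 2.8, 0.6); G = 5.1.
W^NE = (Σα)·G − ½Σα_i² = 5.1² − ½·11.09 = 20.465.
Planner sets g_i = Σα_j = 5.1 for every i, so G^SO = 3·5.1 = 15.3.
W^SO = (Σα)·G^SO − ½·3·(Σα)² = (3/2)·5.1² = 39.015.
Deadweight loss = W^SO − W^NE = 18.55.

18.55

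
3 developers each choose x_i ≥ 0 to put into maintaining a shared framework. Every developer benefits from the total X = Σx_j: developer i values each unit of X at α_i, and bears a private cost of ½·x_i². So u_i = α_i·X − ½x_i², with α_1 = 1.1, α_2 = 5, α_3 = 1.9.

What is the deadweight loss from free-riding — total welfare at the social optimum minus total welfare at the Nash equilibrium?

Developer i's FOC: ∂u_i/∂x_i = α_i − x_i = 0, so x_i* = α_i.
NE contributions = (1.1, 5, 1.9); X = 8.
W^NE = (Σα)·X − ½Σα_i² = 8² − ½·29.82 = 49.09.
Planner sets x_i = Σα_j = 8 for every i, so X^SO = 3·8 = 24.
W^SO = (Σα)·X^SO − ½·3·(Σα)² = (3/2)·8² = 96.
Deadweight loss = W^SO − W^NE = 46.91.

46.91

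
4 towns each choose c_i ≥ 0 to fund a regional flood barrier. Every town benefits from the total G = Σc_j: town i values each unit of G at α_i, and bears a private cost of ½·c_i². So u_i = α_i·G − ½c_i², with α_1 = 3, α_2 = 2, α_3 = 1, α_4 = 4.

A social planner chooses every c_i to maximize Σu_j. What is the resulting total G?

40

Planner FOC: ∂(Σu_j)/∂c_i = (Σα_j) − c_i = 0, so c_i^SO = Σα_j = 10 for every i; G^SO = 40.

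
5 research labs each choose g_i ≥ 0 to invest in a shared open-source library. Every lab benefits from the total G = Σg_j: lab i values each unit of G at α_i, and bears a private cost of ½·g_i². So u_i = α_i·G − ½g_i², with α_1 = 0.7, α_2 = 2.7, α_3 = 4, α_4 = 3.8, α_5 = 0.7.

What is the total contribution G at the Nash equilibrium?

11.9

Lab i's FOC: ∂u_i/∂g_i = α_i − g_i = 0, so g_i* = α_i.
NE contributions = (0.7, 2.7, 4, 3.8, 0.7); G = 11.9.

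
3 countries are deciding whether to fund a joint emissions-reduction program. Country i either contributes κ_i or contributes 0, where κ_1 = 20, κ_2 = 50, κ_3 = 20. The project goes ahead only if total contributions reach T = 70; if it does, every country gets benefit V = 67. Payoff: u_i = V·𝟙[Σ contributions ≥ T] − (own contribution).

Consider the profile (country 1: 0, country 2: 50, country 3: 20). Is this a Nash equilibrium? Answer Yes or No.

Total = 70 ≥ 70: provided.
Country 1 (pledges 0, payoff 67): pledging 20 → total 90, payoff 47. No gain.
Country 2 (pledges 50, payoff 17): dropping to 0 → total 20, payoff 0. No gain.
Country 3 (pledges 20, payoff 47): dropping to 0 → total 50, payoff 0. No gain.

Yes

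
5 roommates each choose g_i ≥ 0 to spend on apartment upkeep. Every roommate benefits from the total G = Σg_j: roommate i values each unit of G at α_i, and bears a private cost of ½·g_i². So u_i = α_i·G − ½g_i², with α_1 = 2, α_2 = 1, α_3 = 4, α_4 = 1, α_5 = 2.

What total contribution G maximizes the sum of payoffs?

50

Planner FOC: ∂(Σu_j)/∂g_i = (Σα_j) − g_i = 0, so g_i^SO = Σα_j = 10 for every i; G^SO = 50.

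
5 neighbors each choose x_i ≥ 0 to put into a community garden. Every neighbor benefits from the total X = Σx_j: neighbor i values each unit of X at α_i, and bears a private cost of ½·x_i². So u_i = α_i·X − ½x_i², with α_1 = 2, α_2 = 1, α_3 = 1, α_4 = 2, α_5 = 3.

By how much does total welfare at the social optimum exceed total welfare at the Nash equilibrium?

131

Neighbor i's FOC: ∂u_i/∂x_i = α_i − x_i = 0, so x_i* = α_i.
NE contributions = (2, 1, 1, 2, 3); X = 9.
W^NE = (Σα)·X − ½Σα_i² = 9² − ½·19 = 71.5.
Planner sets x_i = Σα_j = 9 for every i, so X^SO = 5·9 = 45.
W^SO = (Σα)·X^SO − ½·5·(Σα)² = (5/2)·9² = 202.5.
Deadweight loss = W^SO − W^NE = 131.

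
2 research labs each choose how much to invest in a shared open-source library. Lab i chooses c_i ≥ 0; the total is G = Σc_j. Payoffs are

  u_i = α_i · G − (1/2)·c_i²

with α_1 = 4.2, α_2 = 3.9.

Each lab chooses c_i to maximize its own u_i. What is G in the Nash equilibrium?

Lab i's FOC: ∂u_i/∂c_i = α_i − c_i = 0, so c_i* = α_i.
NE contributions = (4.2, 3.9); G = 8.1.

8.1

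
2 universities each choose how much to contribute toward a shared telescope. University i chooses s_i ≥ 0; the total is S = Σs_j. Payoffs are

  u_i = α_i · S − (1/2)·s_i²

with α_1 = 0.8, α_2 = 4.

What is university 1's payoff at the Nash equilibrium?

University i's FOC: ∂u_i/∂s_i = α_i − s_i = 0, so s_i* = α_i.
NE contributions = (0.8, 4); S = 4.8.
u_1 = α_1·S − ½·(s_1)² = 0.8·4.8 − ½·0.8² = 3.52.

3.52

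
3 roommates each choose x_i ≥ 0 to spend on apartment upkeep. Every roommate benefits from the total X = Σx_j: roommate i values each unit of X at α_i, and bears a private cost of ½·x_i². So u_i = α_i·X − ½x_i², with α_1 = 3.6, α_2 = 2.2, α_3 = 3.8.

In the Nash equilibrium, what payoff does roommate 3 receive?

29.26

Roommate i's FOC: ∂u_i/∂x_i = α_i − x_i = 0, so x_i* = α_i.
NE contributions = (3.6, 2.2, 3.8); X = 9.6.
u_3 = α_3·X − ½·(x_3)² = 3.8·9.6 − ½·3.8² = 29.26.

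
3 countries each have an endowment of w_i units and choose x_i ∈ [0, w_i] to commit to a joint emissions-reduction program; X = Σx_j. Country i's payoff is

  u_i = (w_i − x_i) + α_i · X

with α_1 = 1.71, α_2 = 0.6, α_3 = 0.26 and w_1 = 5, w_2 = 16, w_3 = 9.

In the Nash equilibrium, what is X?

5

∂u_i/∂x_i = α_i − 1, so country i contributes w_i if α_i > 1, else 0.
α_i > 1 for i ∈ {1}; NE contributions (5, 0, 0), X = 5.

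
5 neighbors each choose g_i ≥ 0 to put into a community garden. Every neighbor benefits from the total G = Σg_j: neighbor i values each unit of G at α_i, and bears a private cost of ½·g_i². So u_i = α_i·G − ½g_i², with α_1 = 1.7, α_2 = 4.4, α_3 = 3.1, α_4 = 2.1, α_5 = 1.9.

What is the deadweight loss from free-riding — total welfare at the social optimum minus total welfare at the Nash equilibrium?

Neighbor i's FOC: ∂u_i/∂g_i = α_i − g_i = 0, so g_i* = α_i.
NE contributions = (1.7, 4.4, 3.1, 2.1, 1.9); G = 13.2.
W^NE = (Σα)·G − ½Σα_i² = 13.2² − ½·39.88 = 154.3.
Planner sets g_i = Σα_j = 13.2 for every i, so G^SO = 5·13.2 = 66.
W^SO = (Σα)·G^SO − ½·5·(Σα)² = (5/2)·13.2² = 435.6.
Deadweight loss = W^SO − W^NE = 281.3.

281.3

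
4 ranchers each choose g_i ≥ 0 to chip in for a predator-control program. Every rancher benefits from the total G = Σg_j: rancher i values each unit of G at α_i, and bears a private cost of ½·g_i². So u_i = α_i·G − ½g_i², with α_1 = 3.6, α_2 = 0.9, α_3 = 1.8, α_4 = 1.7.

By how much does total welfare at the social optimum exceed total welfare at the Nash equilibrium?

73.95

Rancher i's FOC: ∂u_i/∂g_i = α_i − g_i = 0, so g_i* = α_i.
NE contributions = (3.6, 0.9, 1.8, 1.7); G = 8.
W^NE = (Σα)·G − ½Σα_i² = 8² − ½·19.9 = 54.05.
Planner sets g_i = Σα_j = 8 for every i, so G^SO = 4·8 = 32.
W^SO = (Σα)·G^SO − ½·4·(Σα)² = (4/2)·8² = 128.
Deadweight loss = W^SO − W^NE = 73.95.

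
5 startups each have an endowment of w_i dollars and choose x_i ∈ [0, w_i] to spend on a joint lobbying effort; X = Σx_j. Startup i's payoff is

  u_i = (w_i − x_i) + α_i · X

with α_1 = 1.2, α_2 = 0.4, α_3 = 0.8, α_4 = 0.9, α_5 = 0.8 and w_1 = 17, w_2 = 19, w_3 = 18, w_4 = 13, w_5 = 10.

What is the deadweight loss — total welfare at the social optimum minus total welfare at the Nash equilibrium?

∂u_i/∂x_i = α_i − 1, so startup i contributes w_i if α_i > 1, else 0.
α_i > 1 for i ∈ {1}; NE contributions (17, 0, 0, 0, 0), X = 17.
W^NE = Σw_i − X^NE + (Σα_i)·X^NE = 77 + 3.1·17 = 129.7.
Planner: ∂(Σu_j)/∂x_i = Σα_j − 1 = 3.1 > 0, so everyone contributes w_i; X^SO = 77, W^SO = 77 + 3.1·77 = 315.7.
Deadweight loss = 186.

186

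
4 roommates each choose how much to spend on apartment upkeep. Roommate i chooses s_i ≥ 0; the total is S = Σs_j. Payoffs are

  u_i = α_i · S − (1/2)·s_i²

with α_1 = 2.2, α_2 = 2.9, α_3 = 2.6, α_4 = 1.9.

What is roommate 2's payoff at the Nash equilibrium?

Roommate i's FOC: ∂u_i/∂s_i = α_i − s_i = 0, so s_i* = α_i.
NE contributions = (2.2, 2.9, 2.6, 1.9); S = 9.6.
u_2 = α_2·S − ½·(s_2)² = 2.9·9.6 − ½·2.9² = 23.635.

23.635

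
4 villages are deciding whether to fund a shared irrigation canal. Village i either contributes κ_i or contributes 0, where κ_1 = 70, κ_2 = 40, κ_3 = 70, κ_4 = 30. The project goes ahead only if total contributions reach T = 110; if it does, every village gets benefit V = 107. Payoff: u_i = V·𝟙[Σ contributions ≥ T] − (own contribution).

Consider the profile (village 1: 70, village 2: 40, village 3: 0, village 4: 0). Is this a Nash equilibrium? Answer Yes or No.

Total = 110 ≥ 110: provided.
Village 1 (pledges 70, payoff 37): dropping to 0 → total 40, payoff 0. No gain.
Village 2 (pledges 40, payoff 67): dropping to 0 → total 70, payoff 0. No gain.
Village 3 (pledges 0, payoff 107): pledging 70 → total 180, payoff 37. No gain.
Village 4 (pledges 0, payoff 107): pledging 30 → total 140, payoff 77. No gain.

Yes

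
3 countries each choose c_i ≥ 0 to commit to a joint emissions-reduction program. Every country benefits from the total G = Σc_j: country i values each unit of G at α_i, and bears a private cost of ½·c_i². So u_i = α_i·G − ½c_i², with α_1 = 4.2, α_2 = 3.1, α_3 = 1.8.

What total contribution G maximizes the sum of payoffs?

27.3

Planner FOC: ∂(Σu_j)/∂c_i = (Σα_j) − c_i = 0, so c_i^SO = Σα_j = 9.1 for every i; G^SO = 27.3.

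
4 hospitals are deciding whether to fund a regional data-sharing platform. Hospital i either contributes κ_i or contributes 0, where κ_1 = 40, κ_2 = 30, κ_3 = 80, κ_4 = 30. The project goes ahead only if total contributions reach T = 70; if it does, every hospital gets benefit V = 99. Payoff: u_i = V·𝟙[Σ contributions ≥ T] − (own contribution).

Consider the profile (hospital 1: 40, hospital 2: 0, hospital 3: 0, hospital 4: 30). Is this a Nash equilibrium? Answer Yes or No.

Total = 70 ≥ 70: provided.
Hospital 1 (pledges 40, payoff 59): dropping to 0 → total 30, payoff 0. No gain.
Hospital 2 (pledges 0, payoff 99): pledging 30 → total 100, payoff 69. No gain.
Hospital 3 (pledges 0, payoff 99): pledging 80 → total 150, payoff 19. No gain.
Hospital 4 (pledges 30, payoff 69): dropping to 0 → total 40, payoff 0. No gain.

Yes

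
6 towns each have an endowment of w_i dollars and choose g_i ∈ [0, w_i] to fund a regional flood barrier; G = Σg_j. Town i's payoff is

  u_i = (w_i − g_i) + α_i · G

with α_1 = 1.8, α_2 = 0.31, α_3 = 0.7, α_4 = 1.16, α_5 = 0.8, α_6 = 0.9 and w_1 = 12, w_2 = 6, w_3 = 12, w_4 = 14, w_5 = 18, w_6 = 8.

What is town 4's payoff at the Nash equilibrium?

30.16

∂u_i/∂g_i = α_i − 1, so town i contributes w_i if α_i > 1, else 0.
α_i > 1 for i ∈ {1, 4}; NE contributions (12, 0, 0, 14, 0, 0), G = 26.
u_4 = (14 − 14) + 1.16·26 = 30.16.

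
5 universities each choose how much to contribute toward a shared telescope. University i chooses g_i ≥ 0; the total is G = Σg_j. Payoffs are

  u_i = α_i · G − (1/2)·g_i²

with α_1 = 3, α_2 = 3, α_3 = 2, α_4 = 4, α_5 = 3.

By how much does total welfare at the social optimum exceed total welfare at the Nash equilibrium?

361

University i's FOC: ∂u_i/∂g_i = α_i − g_i = 0, so g_i* = α_i.
NE contributions = (3, 3, 2, 4, 3); G = 15.
W^NE = (Σα)·G − ½Σα_i² = 15² − ½·47 = 201.5.
Planner sets g_i = Σα_j = 15 for every i, so G^SO = 5·15 = 75.
W^SO = (Σα)·G^SO − ½·5·(Σα)² = (5/2)·15² = 562.5.
Deadweight loss = W^SO − W^NE = 361.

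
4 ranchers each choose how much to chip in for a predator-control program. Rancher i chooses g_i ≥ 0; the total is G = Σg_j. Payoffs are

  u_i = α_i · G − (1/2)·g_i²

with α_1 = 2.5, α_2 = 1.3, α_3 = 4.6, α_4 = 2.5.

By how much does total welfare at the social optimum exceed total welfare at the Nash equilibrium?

Rancher i's FOC: ∂u_i/∂g_i = α_i − g_i = 0, so g_i* = α_i.
NE contributions = (2.5, 1.3, 4.6, 2.5); G = 10.9.
W^NE = (Σα)·G − ½Σα_i² = 10.9² − ½·35.35 = 101.135.
Planner sets g_i = Σα_j = 10.9 for every i, so G^SO = 4·10.9 = 43.6.
W^SO = (Σα)·G^SO − ½·4·(Σα)² = (4/2)·10.9² = 237.62.
Deadweight loss = W^SO − W^NE = 136.485.

136.485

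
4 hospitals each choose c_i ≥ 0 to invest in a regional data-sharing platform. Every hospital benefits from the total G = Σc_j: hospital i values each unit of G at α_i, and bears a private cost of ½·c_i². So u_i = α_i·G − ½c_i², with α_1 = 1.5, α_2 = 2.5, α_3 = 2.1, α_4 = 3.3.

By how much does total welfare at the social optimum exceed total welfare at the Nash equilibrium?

Hospital i's FOC: ∂u_i/∂c_i = α_i − c_i = 0, so c_i* = α_i.
NE contributions = (1.5, 2.5, 2.1, 3.3); G = 9.4.
W^NE = (Σα)·G − ½Σα_i² = 9.4² − ½·23.8 = 76.46.
Planner sets c_i = Σα_j = 9.4 for every i, so G^SO = 4·9.4 = 37.6.
W^SO = (Σα)·G^SO − ½·4·(Σα)² = (4/2)·9.4² = 176.72.
Deadweight loss = W^SO − W^NE = 100.26.

100.26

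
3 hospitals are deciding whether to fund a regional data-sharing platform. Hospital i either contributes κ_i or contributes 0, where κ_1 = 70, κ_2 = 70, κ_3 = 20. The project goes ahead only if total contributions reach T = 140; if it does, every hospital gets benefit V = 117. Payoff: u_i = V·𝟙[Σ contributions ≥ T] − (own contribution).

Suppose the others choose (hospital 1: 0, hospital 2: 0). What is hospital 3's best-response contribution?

0

Others' total = 0. Even contributing 20 gives 20 < 140: no benefit either way.
Best response: 0.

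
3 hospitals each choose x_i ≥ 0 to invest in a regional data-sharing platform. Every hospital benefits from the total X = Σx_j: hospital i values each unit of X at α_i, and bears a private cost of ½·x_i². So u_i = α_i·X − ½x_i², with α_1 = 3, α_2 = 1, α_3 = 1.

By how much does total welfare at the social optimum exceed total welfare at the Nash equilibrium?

Hospital i's FOC: ∂u_i/∂x_i = α_i − x_i = 0, so x_i* = α_i.
NE contributions = (3, 1, 1); X = 5.
W^NE = (Σα)·X − ½Σα_i² = 5² − ½·11 = 19.5.
Planner sets x_i = Σα_j = 5 for every i, so X^SO = 3·5 = 15.
W^SO = (Σα)·X^SO − ½·3·(Σα)² = (3/2)·5² = 37.5.
Deadweight loss = W^SO − W^NE = 18.

18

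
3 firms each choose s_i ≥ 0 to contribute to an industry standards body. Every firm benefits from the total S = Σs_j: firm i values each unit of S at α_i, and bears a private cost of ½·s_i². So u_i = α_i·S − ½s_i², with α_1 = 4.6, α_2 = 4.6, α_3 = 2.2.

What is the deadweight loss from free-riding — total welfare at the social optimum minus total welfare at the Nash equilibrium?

Firm i's FOC: ∂u_i/∂s_i = α_i − s_i = 0, so s_i* = α_i.
NE contributions = (4.6, 4.6, 2.2); S = 11.4.
W^NE = (Σα)·S − ½Σα_i² = 11.4² − ½·47.16 = 106.38.
Planner sets s_i = Σα_j = 11.4 for every i, so S^SO = 3·11.4 = 34.2.
W^SO = (Σα)·S^SO − ½·3·(Σα)² = (3/2)·11.4² = 194.94.
Deadweight loss = W^SO − W^NE = 88.56.

88.56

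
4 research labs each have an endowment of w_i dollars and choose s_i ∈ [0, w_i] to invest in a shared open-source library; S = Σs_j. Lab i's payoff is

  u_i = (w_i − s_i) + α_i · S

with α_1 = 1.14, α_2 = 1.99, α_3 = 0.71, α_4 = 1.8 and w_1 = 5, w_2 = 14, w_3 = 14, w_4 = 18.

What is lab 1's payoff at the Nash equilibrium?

∂u_i/∂s_i = α_i − 1, so lab i contributes w_i if α_i > 1, else 0.
α_i > 1 for i ∈ {1, 2, 4}; NE contributions (5, 14, 0, 18), S = 37.
u_1 = (5 − 5) + 1.14·37 = 42.18.

42.18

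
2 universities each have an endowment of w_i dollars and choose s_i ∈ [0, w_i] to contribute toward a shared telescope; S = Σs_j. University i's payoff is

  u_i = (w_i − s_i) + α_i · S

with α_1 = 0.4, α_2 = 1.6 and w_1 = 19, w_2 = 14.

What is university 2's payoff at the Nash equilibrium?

22.4

∂u_i/∂s_i = α_i − 1, so university i contributes w_i if α_i > 1, else 0.
α_i > 1 for i ∈ {2}; NE contributions (0, 14), S = 14.
u_2 = (14 − 14) + 1.6·14 = 22.4.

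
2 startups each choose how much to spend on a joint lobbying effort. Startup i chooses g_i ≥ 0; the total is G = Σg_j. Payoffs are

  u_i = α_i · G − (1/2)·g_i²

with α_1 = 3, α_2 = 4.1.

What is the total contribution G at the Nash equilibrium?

Startup i's FOC: ∂u_i/∂g_i = α_i − g_i = 0, so g_i* = α_i.
NE contributions = (3, 4.1); G = 7.1.

7.1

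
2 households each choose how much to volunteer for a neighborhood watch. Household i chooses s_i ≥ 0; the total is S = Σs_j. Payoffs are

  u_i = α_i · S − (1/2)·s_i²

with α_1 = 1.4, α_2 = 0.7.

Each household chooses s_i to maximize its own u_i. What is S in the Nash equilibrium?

2.1

Household i's FOC: ∂u_i/∂s_i = α_i − s_i = 0, so s_i* = α_i.
NE contributions = (1.4, 0.7); S = 2.1.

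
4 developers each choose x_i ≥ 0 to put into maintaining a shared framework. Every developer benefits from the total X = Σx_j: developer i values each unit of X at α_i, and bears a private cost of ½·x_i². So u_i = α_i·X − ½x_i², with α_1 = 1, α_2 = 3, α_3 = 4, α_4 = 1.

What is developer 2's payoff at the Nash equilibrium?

Developer i's FOC: ∂u_i/∂x_i = α_i − x_i = 0, so x_i* = α_i.
NE contributions = (1, 3, 4, 1); X = 9.
u_2 = α_2·X − ½·(x_2)² = 3·9 − ½·3² = 22.5.

22.5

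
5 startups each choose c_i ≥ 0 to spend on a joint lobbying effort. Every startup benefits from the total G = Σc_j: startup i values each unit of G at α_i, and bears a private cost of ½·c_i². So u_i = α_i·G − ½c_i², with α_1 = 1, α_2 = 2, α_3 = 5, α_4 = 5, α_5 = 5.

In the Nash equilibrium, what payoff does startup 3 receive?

Startup i's FOC: ∂u_i/∂c_i = α_i − c_i = 0, so c_i* = α_i.
NE contributions = (1, 2, 5, 5, 5); G = 18.
u_3 = α_3·G − ½·(c_3)² = 5·18 − ½·5² = 77.5.

77.5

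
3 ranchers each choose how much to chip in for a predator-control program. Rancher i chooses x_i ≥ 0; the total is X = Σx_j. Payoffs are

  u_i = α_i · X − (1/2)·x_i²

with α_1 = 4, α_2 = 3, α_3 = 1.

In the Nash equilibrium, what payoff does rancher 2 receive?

19.5

Rancher i's FOC: ∂u_i/∂x_i = α_i − x_i = 0, so x_i* = α_i.
NE contributions = (4, 3, 1); X = 8.
u_2 = α_2·X − ½·(x_2)² = 3·8 − ½·3² = 19.5.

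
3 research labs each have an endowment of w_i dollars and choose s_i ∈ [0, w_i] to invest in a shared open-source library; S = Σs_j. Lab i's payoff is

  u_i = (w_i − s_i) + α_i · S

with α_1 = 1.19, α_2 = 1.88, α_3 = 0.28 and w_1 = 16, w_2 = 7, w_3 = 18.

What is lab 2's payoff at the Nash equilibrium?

∂u_i/∂s_i = α_i − 1, so lab i contributes w_i if α_i > 1, else 0.
α_i > 1 for i ∈ {1, 2}; NE contributions (16, 7, 0), S = 23.
u_2 = (7 − 7) + 1.88·23 = 43.24.

43.24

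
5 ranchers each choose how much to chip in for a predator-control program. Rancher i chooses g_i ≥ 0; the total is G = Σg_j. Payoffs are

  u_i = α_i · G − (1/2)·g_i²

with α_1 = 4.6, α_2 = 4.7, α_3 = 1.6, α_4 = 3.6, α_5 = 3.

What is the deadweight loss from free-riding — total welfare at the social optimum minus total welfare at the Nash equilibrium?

493.26

Rancher i's FOC: ∂u_i/∂g_i = α_i − g_i = 0, so g_i* = α_i.
NE contributions = (4.6, 4.7, 1.6, 3.6, 3); G = 17.5.
W^NE = (Σα)·G − ½Σα_i² = 17.5² − ½·67.77 = 272.365.
Planner sets g_i = Σα_j = 17.5 for every i, so G^SO = 5·17.5 = 87.5.
W^SO = (Σα)·G^SO − ½·5·(Σα)² = (5/2)·17.5² = 765.625.
Deadweight loss = W^SO − W^NE = 493.26.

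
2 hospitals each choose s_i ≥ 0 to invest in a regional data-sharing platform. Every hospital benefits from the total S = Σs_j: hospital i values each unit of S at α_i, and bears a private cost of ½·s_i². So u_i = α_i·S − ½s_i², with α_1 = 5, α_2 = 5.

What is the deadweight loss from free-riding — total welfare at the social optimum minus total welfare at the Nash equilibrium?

Hospital i's FOC: ∂u_i/∂s_i = α_i − s_i = 0, so s_i* = α_i.
NE contributions = (5, 5); S = 10.
W^NE = (Σα)·S − ½Σα_i² = 10² − ½·50 = 75.
Planner sets s_i = Σα_j = 10 for every i, so S^SO = 2·10 = 20.
W^SO = (Σα)·S^SO − ½·2·(Σα)² = (2/2)·10² = 100.
Deadweight loss = W^SO − W^NE = 25.

25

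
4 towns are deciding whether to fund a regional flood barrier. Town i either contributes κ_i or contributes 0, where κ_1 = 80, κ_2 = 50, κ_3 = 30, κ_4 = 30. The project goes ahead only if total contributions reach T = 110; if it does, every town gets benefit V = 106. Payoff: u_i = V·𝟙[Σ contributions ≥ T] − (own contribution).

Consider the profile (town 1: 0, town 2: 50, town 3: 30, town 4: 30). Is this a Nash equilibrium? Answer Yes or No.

Total = 110 ≥ 110: provided.
Town 1 (pledges 0, payoff 106): pledging 80 → total 190, payoff 26. No gain.
Town 2 (pledges 50, payoff 56): dropping to 0 → total 60, payoff 0. No gain.
Town 3 (pledges 30, payoff 76): dropping to 0 → total 80, payoff 0. No gain.
Town 4 (pledges 30, payoff 76): dropping to 0 → total 80, payoff 0. No gain.

Yes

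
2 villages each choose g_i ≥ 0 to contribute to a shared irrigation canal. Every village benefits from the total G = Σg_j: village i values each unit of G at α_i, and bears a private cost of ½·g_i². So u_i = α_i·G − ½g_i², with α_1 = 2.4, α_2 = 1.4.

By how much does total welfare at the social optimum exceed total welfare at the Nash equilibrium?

Village i's FOC: ∂u_i/∂g_i = α_i − g_i = 0, so g_i* = α_i.
NE contributions = (2.4, 1.4); G = 3.8.
W^NE = (Σα)·G − ½Σα_i² = 3.8² − ½·7.72 = 10.58.
Planner sets g_i = Σα_j = 3.8 for every i, so G^SO = 2·3.8 = 7.6.
W^SO = (Σα)·G^SO − ½·2·(Σα)² = (2/2)·3.8² = 14.44.
Deadweight loss = W^SO − W^NE = 3.86.

3.86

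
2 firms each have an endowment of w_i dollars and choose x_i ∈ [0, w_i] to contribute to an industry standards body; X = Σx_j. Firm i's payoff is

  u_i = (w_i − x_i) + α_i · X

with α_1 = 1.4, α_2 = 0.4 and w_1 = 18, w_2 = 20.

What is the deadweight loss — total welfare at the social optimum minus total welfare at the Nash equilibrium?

∂u_i/∂x_i = α_i − 1, so firm i contributes w_i if α_i > 1, else 0.
α_i > 1 for i ∈ {1}; NE contributions (18, 0), X = 18.
W^NE = Σw_i − X^NE + (Σα_i)·X^NE = 38 + 0.8·18 = 52.4.
Planner: ∂(Σu_j)/∂x_i = Σα_j − 1 = 0.8 > 0, so everyone contributes w_i; X^SO = 38, W^SO = 38 + 0.8·38 = 68.4.
Deadweight loss = 16.

16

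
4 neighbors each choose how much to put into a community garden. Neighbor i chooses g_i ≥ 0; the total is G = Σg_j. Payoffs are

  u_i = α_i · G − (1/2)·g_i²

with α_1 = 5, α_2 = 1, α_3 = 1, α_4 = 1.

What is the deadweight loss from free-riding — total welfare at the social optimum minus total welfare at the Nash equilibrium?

78

Neighbor i's FOC: ∂u_i/∂g_i = α_i − g_i = 0, so g_i* = α_i.
NE contributions = (5, 1, 1, 1); G = 8.
W^NE = (Σα)·G − ½Σα_i² = 8² − ½·28 = 50.
Planner sets g_i = Σα_j = 8 for every i, so G^SO = 4·8 = 32.
W^SO = (Σα)·G^SO − ½·4·(Σα)² = (4/2)·8² = 128.
Deadweight loss = W^SO − W^NE = 78.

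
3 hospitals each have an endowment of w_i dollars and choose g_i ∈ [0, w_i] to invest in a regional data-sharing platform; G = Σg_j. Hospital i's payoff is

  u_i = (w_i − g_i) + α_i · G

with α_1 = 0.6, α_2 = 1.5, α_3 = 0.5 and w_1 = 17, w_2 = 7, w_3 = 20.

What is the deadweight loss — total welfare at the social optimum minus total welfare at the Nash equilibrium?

∂u_i/∂g_i = α_i − 1, so hospital i contributes w_i if α_i > 1, else 0.
α_i > 1 for i ∈ {2}; NE contributions (0, 7, 0), G = 7.
W^NE = Σw_i − G^NE + (Σα_i)·G^NE = 44 + 1.6·7 = 55.2.
Planner: ∂(Σu_j)/∂g_i = Σα_j − 1 = 1.6 > 0, so everyone contributes w_i; G^SO = 44, W^SO = 44 + 1.6·44 = 114.4.
Deadweight loss = 59.2.

59.2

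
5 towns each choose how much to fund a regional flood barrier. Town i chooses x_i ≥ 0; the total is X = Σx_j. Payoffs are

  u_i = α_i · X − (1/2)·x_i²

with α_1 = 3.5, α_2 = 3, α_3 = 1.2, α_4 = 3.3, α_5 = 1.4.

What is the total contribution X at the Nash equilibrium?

Town i's FOC: ∂u_i/∂x_i = α_i − x_i = 0, so x_i* = α_i.
NE contributions = (3.5, 3, 1.2, 3.3, 1.4); X = 12.4.

12.4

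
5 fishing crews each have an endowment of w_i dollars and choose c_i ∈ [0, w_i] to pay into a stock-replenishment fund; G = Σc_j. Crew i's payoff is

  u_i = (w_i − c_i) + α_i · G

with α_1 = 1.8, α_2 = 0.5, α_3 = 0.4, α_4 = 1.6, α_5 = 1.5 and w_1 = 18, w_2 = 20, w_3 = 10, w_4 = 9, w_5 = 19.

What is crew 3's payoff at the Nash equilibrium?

28.4

∂u_i/∂c_i = α_i − 1, so crew i contributes w_i if α_i > 1, else 0.
α_i > 1 for i ∈ {1, 4, 5}; NE contributions (18, 0, 0, 9, 19), G = 46.
u_3 = (10 − 0) + 0.4·46 = 28.4.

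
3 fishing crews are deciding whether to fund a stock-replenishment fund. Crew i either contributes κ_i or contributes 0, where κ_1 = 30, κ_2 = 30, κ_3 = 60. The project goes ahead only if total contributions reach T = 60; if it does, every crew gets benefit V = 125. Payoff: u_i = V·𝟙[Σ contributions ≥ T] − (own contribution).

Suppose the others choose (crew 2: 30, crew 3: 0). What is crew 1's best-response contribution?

Others' total = 30. Contributing 30 brings total to 60 ≥ 60: gain V − κ_1 = 95.
Best response: 30.

30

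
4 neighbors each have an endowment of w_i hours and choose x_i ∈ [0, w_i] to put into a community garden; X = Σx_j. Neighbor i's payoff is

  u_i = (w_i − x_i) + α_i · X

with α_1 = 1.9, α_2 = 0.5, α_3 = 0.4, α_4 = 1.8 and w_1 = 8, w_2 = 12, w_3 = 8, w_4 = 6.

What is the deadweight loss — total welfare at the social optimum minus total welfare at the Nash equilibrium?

∂u_i/∂x_i = α_i − 1, so neighbor i contributes w_i if α_i > 1, else 0.
α_i > 1 for i ∈ {1, 4}; NE contributions (8, 0, 0, 6), X = 14.
W^NE = Σw_i − X^NE + (Σα_i)·X^NE = 34 + 3.6·14 = 84.4.
Planner: ∂(Σu_j)/∂x_i = Σα_j − 1 = 3.6 > 0, so everyone contributes w_i; X^SO = 34, W^SO = 34 + 3.6·34 = 156.4.
Deadweight loss = 72.

72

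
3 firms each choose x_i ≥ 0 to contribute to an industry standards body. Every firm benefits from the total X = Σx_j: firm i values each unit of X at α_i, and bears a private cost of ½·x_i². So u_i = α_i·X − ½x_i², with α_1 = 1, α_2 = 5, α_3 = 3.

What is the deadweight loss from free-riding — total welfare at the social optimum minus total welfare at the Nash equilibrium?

58

Firm i's FOC: ∂u_i/∂x_i = α_i − x_i = 0, so x_i* = α_i.
NE contributions = (1, 5, 3); X = 9.
W^NE = (Σα)·X − ½Σα_i² = 9² − ½·35 = 63.5.
Planner sets x_i = Σα_j = 9 for every i, so X^SO = 3·9 = 27.
W^SO = (Σα)·X^SO − ½·3·(Σα)² = (3/2)·9² = 121.5.
Deadweight loss = W^SO − W^NE = 58.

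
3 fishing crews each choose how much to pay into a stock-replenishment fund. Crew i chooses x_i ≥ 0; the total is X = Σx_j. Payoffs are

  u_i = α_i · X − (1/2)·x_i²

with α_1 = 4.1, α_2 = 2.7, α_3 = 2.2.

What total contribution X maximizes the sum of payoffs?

Planner FOC: ∂(Σu_j)/∂x_i = (Σα_j) − x_i = 0, so x_i^SO = Σα_j = 9 for every i; X^SO = 27.

27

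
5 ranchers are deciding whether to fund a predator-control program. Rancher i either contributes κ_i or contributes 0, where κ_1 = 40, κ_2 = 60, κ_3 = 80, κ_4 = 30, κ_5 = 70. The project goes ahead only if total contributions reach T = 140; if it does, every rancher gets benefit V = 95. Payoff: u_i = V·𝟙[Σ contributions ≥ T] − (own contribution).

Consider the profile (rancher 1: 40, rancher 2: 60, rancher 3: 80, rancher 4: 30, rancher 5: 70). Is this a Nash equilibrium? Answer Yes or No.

No

Total = 280 ≥ 140: provided.
Rancher 1 (pledges 40, payoff 55): dropping to 0 → total 240, payoff 95. Profitable deviation.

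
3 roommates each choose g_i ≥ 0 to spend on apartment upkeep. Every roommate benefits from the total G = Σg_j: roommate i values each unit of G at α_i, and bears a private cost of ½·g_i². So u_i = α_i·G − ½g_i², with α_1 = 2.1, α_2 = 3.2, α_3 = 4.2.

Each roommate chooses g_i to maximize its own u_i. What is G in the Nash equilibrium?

9.5

Roommate i's FOC: ∂u_i/∂g_i = α_i − g_i = 0, so g_i* = α_i.
NE contributions = (2.1, 3.2, 4.2); G = 9.5.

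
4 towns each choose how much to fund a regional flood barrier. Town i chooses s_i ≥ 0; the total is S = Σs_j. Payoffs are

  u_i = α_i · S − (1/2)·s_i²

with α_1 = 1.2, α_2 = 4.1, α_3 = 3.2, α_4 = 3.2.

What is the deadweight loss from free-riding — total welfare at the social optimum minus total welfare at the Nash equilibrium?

Town i's FOC: ∂u_i/∂s_i = α_i − s_i = 0, so s_i* = α_i.
NE contributions = (1.2, 4.1, 3.2, 3.2); S = 11.7.
W^NE = (Σα)·S − ½Σα_i² = 11.7² − ½·38.73 = 117.525.
Planner sets s_i = Σα_j = 11.7 for every i, so S^SO = 4·11.7 = 46.8.
W^SO = (Σα)·S^SO − ½·4·(Σα)² = (4/2)·11.7² = 273.78.
Deadweight loss = W^SO − W^NE = 156.255.

156.255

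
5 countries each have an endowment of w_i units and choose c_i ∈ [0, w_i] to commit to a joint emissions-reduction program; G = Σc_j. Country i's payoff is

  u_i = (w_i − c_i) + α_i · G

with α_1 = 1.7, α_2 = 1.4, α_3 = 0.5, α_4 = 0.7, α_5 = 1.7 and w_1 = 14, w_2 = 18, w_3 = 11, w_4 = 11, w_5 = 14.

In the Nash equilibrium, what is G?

∂u_i/∂c_i = α_i − 1, so country i contributes w_i if α_i > 1, else 0.
α_i > 1 for i ∈ {1, 2, 5}; NE contributions (14, 18, 0, 0, 14), G = 46.

46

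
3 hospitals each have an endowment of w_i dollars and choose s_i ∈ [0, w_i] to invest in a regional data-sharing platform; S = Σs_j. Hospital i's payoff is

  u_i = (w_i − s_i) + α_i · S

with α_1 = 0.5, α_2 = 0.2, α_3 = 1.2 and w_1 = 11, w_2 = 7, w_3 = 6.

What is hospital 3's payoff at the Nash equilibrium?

7.2

∂u_i/∂s_i = α_i − 1, so hospital i contributes w_i if α_i > 1, else 0.
α_i > 1 for i ∈ {3}; NE contributions (0, 0, 6), S = 6.
u_3 = (6 − 6) + 1.2·6 = 7.2.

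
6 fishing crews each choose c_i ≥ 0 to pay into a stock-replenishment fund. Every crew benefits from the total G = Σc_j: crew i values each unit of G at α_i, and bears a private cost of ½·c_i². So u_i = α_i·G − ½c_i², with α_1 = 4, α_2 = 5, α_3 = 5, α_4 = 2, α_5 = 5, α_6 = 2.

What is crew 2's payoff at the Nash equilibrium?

102.5

Crew i's FOC: ∂u_i/∂c_i = α_i − c_i = 0, so c_i* = α_i.
NE contributions = (4, 5, 5, 2, 5, 2); G = 23.
u_2 = α_2·G − ½·(c_2)² = 5·23 − ½·5² = 102.5.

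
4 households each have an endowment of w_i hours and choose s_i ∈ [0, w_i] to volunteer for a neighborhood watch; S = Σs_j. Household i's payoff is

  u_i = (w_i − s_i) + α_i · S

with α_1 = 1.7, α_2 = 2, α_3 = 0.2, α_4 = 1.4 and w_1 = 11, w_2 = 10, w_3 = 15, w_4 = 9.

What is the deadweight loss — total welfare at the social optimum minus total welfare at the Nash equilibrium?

∂u_i/∂s_i = α_i − 1, so household i contributes w_i if α_i > 1, else 0.
α_i > 1 for i ∈ {1, 2, 4}; NE contributions (11, 10, 0, 9), S = 30.
W^NE = Σw_i − S^NE + (Σα_i)·S^NE = 45 + 4.3·30 = 174.
Planner: ∂(Σu_j)/∂s_i = Σα_j − 1 = 4.3 > 0, so everyone contributes w_i; S^SO = 45, W^SO = 45 + 4.3·45 = 238.5.
Deadweight loss = 64.5.

64.5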